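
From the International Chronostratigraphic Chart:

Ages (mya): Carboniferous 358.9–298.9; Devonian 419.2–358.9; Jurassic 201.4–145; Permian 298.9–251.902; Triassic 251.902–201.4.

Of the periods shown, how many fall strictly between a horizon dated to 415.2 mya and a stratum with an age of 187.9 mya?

The older date is 415.2 Ma and the younger is 187.9 Ma.
Periods with start < 415.2 and end > 187.9 Ma: Carboniferous (358.9–298.9), Permian (298.9–251.902), Triassic (251.902–201.4).
That is 3 complete periods.

3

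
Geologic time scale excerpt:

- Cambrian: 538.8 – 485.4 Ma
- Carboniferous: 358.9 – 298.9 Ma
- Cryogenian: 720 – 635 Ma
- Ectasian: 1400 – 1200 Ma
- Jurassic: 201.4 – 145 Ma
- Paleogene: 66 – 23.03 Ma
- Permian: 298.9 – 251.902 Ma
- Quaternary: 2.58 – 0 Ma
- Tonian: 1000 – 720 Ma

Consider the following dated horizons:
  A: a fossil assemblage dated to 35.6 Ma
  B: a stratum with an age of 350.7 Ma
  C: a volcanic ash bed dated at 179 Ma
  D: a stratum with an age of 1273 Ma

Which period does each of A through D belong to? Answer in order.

A: 35.6 Ma lies in 66–23.03 Ma, so Paleogene.
B: 350.7 Ma lies in 358.9–298.9 Ma, so Carboniferous.
C: 179 Ma lies in 201.4–145 Ma, so Jurassic.
D: 1273 Ma lies in 1400–1200 Ma, so Ectasian.

A — Paleogene; B — Carboniferous; C — Jurassic; D — Ectasian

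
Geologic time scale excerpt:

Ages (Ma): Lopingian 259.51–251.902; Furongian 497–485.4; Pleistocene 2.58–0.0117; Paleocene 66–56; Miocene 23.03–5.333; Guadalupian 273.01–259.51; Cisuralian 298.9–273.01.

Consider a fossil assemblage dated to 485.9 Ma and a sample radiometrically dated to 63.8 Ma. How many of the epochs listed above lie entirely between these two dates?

485.9 Ma sits inside the Furongian (497–485.4) and 63.8 Ma inside the Paleocene (66–56); neither of those is wholly between the two dates.
The listed epochs lying completely between them are Cisuralian, Guadalupian, Lopingian — 3 in all.

3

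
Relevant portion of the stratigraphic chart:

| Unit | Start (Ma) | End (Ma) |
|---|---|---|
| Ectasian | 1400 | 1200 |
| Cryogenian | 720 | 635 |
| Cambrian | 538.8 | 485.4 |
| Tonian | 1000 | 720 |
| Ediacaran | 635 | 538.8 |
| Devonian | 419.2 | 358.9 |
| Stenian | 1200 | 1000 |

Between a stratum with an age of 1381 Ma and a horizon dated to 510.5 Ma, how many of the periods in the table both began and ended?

The older date is 1381 Ma and the younger is 510.5 Ma.
Periods with start < 1381 and end > 510.5 Ma: Stenian (1200–1000), Tonian (1000–720), Cryogenian (720–635), Ediacaran (635–538.8).
That is 4 complete periods.

4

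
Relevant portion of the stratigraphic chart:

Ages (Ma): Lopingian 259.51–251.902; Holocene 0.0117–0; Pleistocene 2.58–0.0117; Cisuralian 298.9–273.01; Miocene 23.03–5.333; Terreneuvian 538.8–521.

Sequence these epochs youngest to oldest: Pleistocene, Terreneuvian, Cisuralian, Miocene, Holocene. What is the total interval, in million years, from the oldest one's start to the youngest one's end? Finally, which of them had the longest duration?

Start ages (Ma): Terreneuvian 538.8, Cisuralian 298.9, Miocene 23.03, Pleistocene 2.58, Holocene 0.0117.
Ordered youngest to oldest: Holocene, Pleistocene, Miocene, Cisuralian, Terreneuvian.
Span = 538.8 − 0 = 538.8 Myr.
Durations: Miocene 17.697, Terreneuvian 17.8, Holocene 0.0117, Pleistocene 2.5683, Cisuralian 25.89 → longest is Cisuralian (25.89 Myr).

Holocene → Pleistocene → Miocene → Cisuralian → Terreneuvian; total span 538.8 Myr; longest is Cisuralian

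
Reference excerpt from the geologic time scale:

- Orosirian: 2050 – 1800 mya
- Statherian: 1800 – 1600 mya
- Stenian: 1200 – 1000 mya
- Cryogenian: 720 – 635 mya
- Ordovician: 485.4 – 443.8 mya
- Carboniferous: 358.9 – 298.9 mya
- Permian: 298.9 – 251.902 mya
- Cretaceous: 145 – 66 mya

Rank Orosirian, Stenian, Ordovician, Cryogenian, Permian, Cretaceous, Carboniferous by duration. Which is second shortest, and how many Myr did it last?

Permian, 46.998 million years

Durations: Orosirian 250; Stenian 200; Ordovician 41.6; Cryogenian 85; Permian 46.998; Cretaceous 79; Carboniferous 60 Myr.
Sorted shortest-first: Ordovician (41.6), Permian (46.998), Carboniferous (60), Cretaceous (79), Cryogenian (85), Stenian (200), Orosirian (250).
The second shortest is Permian at 46.998 Myr.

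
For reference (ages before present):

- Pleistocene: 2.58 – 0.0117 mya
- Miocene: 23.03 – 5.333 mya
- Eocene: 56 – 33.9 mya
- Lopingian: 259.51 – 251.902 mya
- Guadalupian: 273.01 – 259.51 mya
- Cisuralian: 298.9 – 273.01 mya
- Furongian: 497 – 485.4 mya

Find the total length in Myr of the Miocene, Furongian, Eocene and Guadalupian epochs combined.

Each duration: Miocene = 17.697; Furongian = 11.6; Eocene = 22.1; Guadalupian = 13.5.
Sum: 17.697 + 11.6 + 22.1 + 13.5 = 64.897 Myr.

64.897 million years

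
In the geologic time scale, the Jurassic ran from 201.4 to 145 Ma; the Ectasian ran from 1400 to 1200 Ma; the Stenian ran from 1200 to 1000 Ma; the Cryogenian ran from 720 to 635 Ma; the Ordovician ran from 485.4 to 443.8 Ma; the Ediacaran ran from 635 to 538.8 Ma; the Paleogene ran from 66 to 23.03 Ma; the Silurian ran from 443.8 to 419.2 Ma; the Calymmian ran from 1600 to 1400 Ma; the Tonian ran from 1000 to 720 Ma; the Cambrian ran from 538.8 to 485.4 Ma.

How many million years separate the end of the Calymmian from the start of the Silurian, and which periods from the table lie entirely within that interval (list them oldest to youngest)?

956.2 million years; Ectasian, Stenian, Tonian, Cryogenian, Ediacaran, Cambrian, Ordovician

The Calymmian closes at 1400 Ma and the Silurian opens at 443.8 Ma, so the interval is 1400 − 443.8 = 956.2 Myr.
A period fits inside if it starts at or after 1400 Ma and ends at or before 443.8 Ma; oldest first that gives Ectasian, Stenian, Tonian, Cryogenian, Ediacaran, Cambrian, Ordovician.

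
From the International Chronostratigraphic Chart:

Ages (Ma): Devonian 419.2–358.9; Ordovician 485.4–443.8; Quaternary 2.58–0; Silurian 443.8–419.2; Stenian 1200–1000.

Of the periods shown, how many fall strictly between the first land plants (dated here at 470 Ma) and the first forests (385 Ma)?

470 Ma sits inside the Ordovician (485.4–443.8) and 385 Ma inside the Devonian (419.2–358.9); neither of those is wholly between the two dates.
The listed periods lying completely between them are Silurian — 1 in all.

1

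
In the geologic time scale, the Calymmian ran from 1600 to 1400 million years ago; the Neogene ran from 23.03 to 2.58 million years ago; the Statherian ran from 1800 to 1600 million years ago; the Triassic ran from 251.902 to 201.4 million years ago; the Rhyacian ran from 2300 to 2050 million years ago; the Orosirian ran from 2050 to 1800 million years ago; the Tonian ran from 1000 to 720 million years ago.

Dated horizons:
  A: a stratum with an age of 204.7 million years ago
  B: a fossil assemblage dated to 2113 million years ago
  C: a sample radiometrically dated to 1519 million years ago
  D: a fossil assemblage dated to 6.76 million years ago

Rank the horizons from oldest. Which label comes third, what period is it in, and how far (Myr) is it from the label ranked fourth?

A, in the Triassic; 197.94 million years to D

Larger Ma means older, so oldest first: B 2113 > C 1519 > A 204.7 > D 6.76.
Counting 3 along gives A (204.7 Ma); the excerpt puts that inside the Triassic, 251.902–201.4 Ma.
Next in line is D (6.76 Ma), and 204.7 − 6.76 = 197.94 Myr.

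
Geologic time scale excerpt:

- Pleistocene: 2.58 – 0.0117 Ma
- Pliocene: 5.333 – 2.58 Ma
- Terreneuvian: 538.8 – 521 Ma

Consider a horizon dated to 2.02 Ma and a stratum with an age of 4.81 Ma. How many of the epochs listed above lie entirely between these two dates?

The older date is 4.81 Ma and the younger is 2.02 Ma.
No epoch both begins after 4.81 Ma and ends before 2.02 Ma, so the count is 0.

0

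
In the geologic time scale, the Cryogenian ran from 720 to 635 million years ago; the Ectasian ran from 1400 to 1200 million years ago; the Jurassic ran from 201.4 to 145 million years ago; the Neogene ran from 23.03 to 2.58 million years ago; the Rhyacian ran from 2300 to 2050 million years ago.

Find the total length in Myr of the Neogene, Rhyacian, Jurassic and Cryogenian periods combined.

Each duration: Neogene = 20.45; Rhyacian = 250; Jurassic = 56.4; Cryogenian = 85.
Sum: 20.45 + 250 + 56.4 + 85 = 411.85 Myr.

411.85 million years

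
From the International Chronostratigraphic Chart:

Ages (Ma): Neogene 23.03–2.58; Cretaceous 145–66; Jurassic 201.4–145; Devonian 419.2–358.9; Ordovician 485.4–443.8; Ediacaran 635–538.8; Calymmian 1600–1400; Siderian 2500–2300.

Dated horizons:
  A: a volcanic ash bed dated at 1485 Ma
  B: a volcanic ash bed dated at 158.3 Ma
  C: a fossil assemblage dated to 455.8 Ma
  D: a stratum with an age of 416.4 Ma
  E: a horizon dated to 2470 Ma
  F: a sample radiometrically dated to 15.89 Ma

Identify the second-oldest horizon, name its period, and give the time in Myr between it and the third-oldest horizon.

A, in the Calymmian; 1029.2 million years to C

Larger Ma means older, so oldest first: E 2470 > A 1485 > C 455.8 > D 416.4 > B 158.3 > F 15.89.
Counting 2 along gives A (1485 Ma); the excerpt puts that inside the Calymmian, 1600–1400 Ma.
Next in line is C (455.8 Ma), and 1485 − 455.8 = 1029.2 Myr.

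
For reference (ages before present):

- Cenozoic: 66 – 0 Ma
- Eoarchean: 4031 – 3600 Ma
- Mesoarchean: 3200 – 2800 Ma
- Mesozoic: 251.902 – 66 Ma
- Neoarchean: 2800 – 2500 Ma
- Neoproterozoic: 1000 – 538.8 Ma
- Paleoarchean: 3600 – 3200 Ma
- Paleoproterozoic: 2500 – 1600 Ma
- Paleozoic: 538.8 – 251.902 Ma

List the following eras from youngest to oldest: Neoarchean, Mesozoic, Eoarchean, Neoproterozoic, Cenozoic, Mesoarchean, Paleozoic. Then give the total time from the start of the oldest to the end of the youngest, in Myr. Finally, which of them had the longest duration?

From the excerpt: Neoarchean 2800–2500; Mesozoic 251.902–66; Eoarchean 4031–3600; Neoproterozoic 1000–538.8; Cenozoic 66–0; Mesoarchean 3200–2800; Paleozoic 538.8–251.902 (Ma).
Larger Ma is earlier, so the oldest is Eoarchean and the youngest is Cenozoic; youngest to oldest: Cenozoic, Mesozoic, Paleozoic, Neoproterozoic, Neoarchean, Mesoarchean, Eoarchean.
Oldest start 4031 minus youngest end 0 gives 4031 Myr overall.
Individual lengths (start − end): Mesoarchean 400; Cenozoic 66; Mesozoic 185.902; Neoarchean 300; Neoproterozoic 461.2; Paleozoic 286.898; Eoarchean 431. The largest is Neoproterozoic at 461.2 Myr.

Cenozoic → Mesozoic → Paleozoic → Neoproterozoic → Neoarchean → Mesoarchean → Eoarchean; total span 4031 Myr; longest is Neoproterozoic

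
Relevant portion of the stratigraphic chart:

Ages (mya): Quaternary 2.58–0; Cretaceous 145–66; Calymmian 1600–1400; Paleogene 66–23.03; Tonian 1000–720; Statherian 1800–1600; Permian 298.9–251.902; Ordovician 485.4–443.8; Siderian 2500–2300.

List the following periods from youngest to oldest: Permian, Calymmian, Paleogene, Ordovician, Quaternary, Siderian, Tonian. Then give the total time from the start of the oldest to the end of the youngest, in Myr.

From the excerpt: Permian 298.9–251.902; Calymmian 1600–1400; Paleogene 66–23.03; Ordovician 485.4–443.8; Quaternary 2.58–0; Siderian 2500–2300; Tonian 1000–720 (Ma).
Larger Ma is earlier, so the oldest is Siderian and the youngest is Quaternary; youngest to oldest: Quaternary, Paleogene, Permian, Ordovician, Tonian, Calymmian, Siderian.
Oldest start 2500 minus youngest end 0 gives 2500 Myr overall.

Quaternary, Paleogene, Permian, Ordovician, Tonian, Calymmian, Siderian; total span 2500 Myr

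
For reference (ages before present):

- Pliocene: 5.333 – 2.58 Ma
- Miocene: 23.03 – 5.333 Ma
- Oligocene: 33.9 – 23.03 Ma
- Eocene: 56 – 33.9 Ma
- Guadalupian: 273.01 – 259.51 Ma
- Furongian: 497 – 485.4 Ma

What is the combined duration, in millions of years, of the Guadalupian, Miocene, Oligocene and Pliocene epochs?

Each duration: Guadalupian = 13.5; Miocene = 17.697; Oligocene = 10.87; Pliocene = 2.753.
Sum: 13.5 + 17.697 + 10.87 + 2.753 = 44.82 Myr.

44.82 million years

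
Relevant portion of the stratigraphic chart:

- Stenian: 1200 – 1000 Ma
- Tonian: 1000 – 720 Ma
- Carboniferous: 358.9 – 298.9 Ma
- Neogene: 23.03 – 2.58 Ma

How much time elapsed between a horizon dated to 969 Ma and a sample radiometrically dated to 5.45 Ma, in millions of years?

963.55 million years

969 − 5.45 = 963.55 million years.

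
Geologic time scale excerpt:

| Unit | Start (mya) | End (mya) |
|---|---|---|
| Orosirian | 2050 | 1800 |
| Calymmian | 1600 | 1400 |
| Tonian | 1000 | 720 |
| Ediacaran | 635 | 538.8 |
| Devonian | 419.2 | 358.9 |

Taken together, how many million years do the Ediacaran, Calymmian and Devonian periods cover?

Each duration: Ediacaran = 96.2; Calymmian = 200; Devonian = 60.3.
Sum: 96.2 + 200 + 60.3 = 356.5 Myr.

356.5 million years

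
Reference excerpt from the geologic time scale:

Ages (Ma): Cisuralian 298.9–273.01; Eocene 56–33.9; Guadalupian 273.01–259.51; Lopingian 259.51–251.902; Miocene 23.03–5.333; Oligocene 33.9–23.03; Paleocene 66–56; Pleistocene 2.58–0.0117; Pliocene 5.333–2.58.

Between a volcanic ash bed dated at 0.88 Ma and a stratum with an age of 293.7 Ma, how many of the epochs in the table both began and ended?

7

293.7 Ma sits inside the Cisuralian (298.9–273.01) and 0.88 Ma inside the Pleistocene (2.58–0.0117); neither of those is wholly between the two dates.
The listed epochs lying completely between them are Guadalupian, Lopingian, Paleocene, Eocene, Oligocene, Miocene, Pliocene — 7 in all.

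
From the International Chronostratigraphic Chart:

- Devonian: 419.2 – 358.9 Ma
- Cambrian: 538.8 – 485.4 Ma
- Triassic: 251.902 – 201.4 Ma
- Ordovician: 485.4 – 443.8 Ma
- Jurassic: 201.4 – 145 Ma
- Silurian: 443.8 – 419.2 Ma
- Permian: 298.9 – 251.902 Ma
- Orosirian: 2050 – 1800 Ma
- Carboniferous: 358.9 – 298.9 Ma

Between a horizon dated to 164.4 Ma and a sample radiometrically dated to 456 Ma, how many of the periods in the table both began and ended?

5

The older date is 456 Ma and the younger is 164.4 Ma.
Periods with start < 456 and end > 164.4 Ma: Silurian (443.8–419.2), Devonian (419.2–358.9), Carboniferous (358.9–298.9), Permian (298.9–251.902), Triassic (251.902–201.4).
That is 5 complete periods.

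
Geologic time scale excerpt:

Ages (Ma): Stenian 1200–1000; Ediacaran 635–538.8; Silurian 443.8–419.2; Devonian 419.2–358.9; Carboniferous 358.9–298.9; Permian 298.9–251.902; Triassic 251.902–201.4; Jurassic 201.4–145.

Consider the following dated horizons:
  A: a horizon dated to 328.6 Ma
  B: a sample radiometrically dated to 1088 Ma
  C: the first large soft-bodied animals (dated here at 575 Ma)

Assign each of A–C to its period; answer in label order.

Match each age against the start–end ranges in the excerpt: A = 328.6 Ma → Carboniferous (358.9–298.9); B = 1088 Ma → Stenian (1200–1000); C = 575 Ma → Ediacaran (635–538.8).

A — Carboniferous; B — Stenian; C — Ediacaran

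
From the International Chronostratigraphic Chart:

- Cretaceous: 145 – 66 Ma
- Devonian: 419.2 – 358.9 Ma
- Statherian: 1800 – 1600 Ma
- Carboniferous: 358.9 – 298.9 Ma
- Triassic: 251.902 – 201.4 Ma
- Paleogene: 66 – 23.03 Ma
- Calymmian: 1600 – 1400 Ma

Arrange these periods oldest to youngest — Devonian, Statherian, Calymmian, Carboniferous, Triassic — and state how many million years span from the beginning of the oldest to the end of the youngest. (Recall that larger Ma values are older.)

From the excerpt: Devonian 419.2–358.9; Statherian 1800–1600; Calymmian 1600–1400; Carboniferous 358.9–298.9; Triassic 251.902–201.4 (Ma).
Larger Ma is earlier, so the oldest is Statherian and the youngest is Triassic; oldest to youngest: Statherian, Calymmian, Devonian, Carboniferous, Triassic.
Oldest start 1800 minus youngest end 201.4 gives 1598.6 Myr overall.

Statherian → Calymmian → Devonian → Carboniferous → Triassic; total span 1598.6 Myr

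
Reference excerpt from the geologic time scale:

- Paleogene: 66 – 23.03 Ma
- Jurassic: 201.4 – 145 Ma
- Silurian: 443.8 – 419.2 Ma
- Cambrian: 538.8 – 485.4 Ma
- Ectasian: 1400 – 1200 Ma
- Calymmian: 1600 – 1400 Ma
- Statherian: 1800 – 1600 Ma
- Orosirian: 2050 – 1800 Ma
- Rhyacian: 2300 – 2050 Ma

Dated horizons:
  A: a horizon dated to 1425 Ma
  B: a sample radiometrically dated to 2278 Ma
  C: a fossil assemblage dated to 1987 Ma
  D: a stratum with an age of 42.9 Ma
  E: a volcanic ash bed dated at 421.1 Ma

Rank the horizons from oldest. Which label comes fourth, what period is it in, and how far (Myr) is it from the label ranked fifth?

Sorted oldest-first by Ma: B (2278), C (1987), A (1425), E (421.1), D (42.9).
The fourth oldest is E at 421.1 Ma, which lies in 443.8–419.2 Ma: the Silurian.
The fifth oldest is D at 42.9 Ma; separation = |421.1 − 42.9| = 378.2 Myr.

E, in the Silurian; 378.2 million years to D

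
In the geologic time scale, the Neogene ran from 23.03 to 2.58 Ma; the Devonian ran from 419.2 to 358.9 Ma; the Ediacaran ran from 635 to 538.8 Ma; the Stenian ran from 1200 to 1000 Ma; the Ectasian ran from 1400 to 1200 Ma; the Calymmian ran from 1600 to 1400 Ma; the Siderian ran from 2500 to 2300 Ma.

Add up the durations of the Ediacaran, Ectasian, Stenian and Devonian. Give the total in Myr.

556.5 million years

Each duration: Ediacaran = 96.2; Ectasian = 200; Stenian = 200; Devonian = 60.3.
Sum: 96.2 + 200 + 200 + 60.3 = 556.5 Myr.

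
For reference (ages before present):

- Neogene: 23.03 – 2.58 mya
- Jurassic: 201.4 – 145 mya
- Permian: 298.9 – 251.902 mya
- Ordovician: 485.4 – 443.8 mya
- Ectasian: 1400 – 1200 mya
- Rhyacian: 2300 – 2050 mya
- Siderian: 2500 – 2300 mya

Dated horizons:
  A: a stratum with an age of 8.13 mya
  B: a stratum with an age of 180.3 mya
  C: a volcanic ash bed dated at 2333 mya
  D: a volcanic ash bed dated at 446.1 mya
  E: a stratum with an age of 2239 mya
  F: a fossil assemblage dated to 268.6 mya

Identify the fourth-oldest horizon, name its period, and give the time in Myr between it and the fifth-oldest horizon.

Sorted oldest-first by Ma: C (2333), E (2239), D (446.1), F (268.6), B (180.3), A (8.13).
The fourth oldest is F at 268.6 Ma, which lies in 298.9–251.902 Ma: the Permian.
The fifth oldest is B at 180.3 Ma; separation = |268.6 − 180.3| = 88.3 Myr.

F, in the Permian; 88.3 million years to B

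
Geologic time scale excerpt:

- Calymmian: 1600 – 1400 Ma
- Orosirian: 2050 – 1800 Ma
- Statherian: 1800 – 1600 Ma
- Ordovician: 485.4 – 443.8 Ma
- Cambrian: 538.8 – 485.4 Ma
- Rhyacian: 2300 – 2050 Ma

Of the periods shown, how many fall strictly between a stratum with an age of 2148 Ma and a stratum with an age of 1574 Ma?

2

The older date is 2148 Ma and the younger is 1574 Ma.
Periods with start < 2148 and end > 1574 Ma: Orosirian (2050–1800), Statherian (1800–1600).
That is 2 complete periods.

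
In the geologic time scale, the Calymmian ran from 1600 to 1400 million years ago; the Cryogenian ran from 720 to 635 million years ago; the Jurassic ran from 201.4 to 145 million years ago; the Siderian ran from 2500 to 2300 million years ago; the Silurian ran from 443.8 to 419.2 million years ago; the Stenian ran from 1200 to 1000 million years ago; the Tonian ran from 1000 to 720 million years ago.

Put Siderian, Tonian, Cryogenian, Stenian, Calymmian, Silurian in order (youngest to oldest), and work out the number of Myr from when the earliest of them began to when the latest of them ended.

Start ages (Ma): Siderian 2500, Calymmian 1600, Stenian 1200, Tonian 1000, Cryogenian 720, Silurian 443.8.
Ordered youngest to oldest: Silurian, Cryogenian, Tonian, Stenian, Calymmian, Siderian.
Span = 2500 − 419.2 = 2080.8 Myr.

Silurian, Cryogenian, Tonian, Stenian, Calymmian, Siderian; total span 2080.8 Myr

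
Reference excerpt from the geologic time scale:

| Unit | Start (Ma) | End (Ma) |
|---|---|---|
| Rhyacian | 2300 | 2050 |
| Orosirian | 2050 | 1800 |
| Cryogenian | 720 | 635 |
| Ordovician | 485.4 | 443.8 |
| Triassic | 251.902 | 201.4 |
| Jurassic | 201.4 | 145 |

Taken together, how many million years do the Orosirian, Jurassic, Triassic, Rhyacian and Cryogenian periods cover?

Duration is start − end for each: (2050 − 1800) + (201.4 − 145) + (251.902 − 201.4) + (2300 − 2050) + (720 − 635).
That is 250 + 56.4 + 50.502 + 250 + 85, which totals 691.902 million years.

691.902 million years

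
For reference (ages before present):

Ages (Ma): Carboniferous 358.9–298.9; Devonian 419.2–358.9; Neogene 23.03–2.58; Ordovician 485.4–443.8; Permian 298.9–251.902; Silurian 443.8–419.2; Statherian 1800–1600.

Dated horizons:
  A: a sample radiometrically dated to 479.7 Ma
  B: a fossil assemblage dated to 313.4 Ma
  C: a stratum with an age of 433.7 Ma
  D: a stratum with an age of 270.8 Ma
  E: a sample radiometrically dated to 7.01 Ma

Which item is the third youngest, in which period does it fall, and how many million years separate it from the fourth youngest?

Smaller Ma means younger, so youngest first: E 7.01 < D 270.8 < B 313.4 < C 433.7 < A 479.7.
Counting 3 along gives B (313.4 Ma); the excerpt puts that inside the Carboniferous, 358.9–298.9 Ma.
Next in line is C (433.7 Ma), and 433.7 − 313.4 = 120.3 Myr.

B, in the Carboniferous; 120.3 million years to C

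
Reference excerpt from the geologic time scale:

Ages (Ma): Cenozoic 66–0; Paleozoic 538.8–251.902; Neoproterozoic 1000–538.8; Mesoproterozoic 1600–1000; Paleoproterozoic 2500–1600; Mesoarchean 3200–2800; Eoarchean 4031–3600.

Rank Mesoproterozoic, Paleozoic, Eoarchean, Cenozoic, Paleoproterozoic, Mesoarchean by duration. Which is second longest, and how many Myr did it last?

Durations: Mesoproterozoic 600; Paleozoic 286.898; Eoarchean 431; Cenozoic 66; Paleoproterozoic 900; Mesoarchean 400 Myr.
Sorted longest-first: Paleoproterozoic (900), Mesoproterozoic (600), Eoarchean (431), Mesoarchean (400), Paleozoic (286.898), Cenozoic (66).
The second longest is Mesoproterozoic at 600 Myr.

Mesoproterozoic, 600 million years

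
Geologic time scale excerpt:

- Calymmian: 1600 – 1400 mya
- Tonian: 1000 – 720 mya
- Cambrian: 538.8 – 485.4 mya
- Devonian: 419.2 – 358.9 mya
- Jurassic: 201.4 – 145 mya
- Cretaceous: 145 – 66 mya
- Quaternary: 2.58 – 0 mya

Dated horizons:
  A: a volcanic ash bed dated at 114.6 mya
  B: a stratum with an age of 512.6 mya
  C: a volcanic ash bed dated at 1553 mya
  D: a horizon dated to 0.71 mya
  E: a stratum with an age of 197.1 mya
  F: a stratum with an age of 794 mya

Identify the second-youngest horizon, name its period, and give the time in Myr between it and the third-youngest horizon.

Sorted youngest-first by Ma: D (0.71), A (114.6), E (197.1), B (512.6), F (794), C (1553).
The second youngest is A at 114.6 Ma, which lies in 145–66 Ma: the Cretaceous.
The third youngest is E at 197.1 Ma; separation = |114.6 − 197.1| = 82.5 Myr.

A, in the Cretaceous; 82.5 million years to E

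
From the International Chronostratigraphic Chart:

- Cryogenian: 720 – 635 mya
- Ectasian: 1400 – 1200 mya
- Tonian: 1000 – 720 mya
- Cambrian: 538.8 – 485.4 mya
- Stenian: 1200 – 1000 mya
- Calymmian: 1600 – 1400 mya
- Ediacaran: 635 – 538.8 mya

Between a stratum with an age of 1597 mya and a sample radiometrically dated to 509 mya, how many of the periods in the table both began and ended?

1597 Ma sits inside the Calymmian (1600–1400) and 509 Ma inside the Cambrian (538.8–485.4); neither of those is wholly between the two dates.
The listed periods lying completely between them are Ectasian, Stenian, Tonian, Cryogenian, Ediacaran — 5 in all.

5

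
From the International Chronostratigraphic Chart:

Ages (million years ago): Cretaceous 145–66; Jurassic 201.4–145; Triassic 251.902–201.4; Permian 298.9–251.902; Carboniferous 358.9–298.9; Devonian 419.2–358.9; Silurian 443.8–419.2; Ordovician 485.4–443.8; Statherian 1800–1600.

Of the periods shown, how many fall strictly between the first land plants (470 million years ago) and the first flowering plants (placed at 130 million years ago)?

470 Ma sits inside the Ordovician (485.4–443.8) and 130 Ma inside the Cretaceous (145–66); neither of those is wholly between the two dates.
The listed periods lying completely between them are Silurian, Devonian, Carboniferous, Permian, Triassic, Jurassic — 6 in all.

6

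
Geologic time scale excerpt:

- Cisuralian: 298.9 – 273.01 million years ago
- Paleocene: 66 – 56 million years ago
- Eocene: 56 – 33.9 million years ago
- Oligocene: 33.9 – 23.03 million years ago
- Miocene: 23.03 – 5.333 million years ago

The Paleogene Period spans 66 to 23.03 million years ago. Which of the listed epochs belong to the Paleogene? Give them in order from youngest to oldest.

Oligocene, Eocene, Paleocene

Epochs with both bounds inside 66–23.03 Ma: Oligocene (33.9–23.03), Eocene (56–33.9), Paleocene (66–56).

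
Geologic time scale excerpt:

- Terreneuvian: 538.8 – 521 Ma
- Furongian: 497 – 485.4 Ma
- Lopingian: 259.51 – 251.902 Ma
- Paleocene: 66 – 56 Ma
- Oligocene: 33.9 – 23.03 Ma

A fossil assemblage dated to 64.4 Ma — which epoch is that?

Paleocene

64.4 Ma lies between 66 and 56 Ma, so it falls in the Paleocene.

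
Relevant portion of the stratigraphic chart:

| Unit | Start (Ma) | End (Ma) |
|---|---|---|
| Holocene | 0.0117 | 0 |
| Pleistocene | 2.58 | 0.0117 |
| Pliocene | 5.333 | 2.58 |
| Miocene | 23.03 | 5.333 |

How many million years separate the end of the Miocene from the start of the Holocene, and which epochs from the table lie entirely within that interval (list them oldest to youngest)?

5.3213 million years; Pliocene, Pleistocene

The Miocene closes at 5.333 Ma and the Holocene opens at 0.0117 Ma, so the interval is 5.333 − 0.0117 = 5.3213 Myr.
An epoch fits inside if it starts at or after 5.333 Ma and ends at or before 0.0117 Ma; oldest first that gives Pliocene, Pleistocene.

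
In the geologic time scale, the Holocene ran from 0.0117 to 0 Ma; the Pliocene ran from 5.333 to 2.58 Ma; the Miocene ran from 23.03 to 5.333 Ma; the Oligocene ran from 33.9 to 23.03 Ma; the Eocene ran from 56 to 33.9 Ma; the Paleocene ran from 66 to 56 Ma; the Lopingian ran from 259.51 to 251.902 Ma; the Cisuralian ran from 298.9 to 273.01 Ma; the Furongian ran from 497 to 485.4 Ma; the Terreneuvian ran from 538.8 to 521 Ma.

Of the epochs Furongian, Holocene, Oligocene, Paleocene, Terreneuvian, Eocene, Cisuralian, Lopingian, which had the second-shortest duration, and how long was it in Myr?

Lopingian, 7.608 million years

Durations: Furongian 11.6; Holocene 0.0117; Oligocene 10.87; Paleocene 10; Terreneuvian 17.8; Eocene 22.1; Cisuralian 25.89; Lopingian 7.608 Myr.
Sorted shortest-first: Holocene (0.0117), Lopingian (7.608), Paleocene (10), Oligocene (10.87), Furongian (11.6), Terreneuvian (17.8), Eocene (22.1), Cisuralian (25.89).
The second shortest is Lopingian at 7.608 Myr.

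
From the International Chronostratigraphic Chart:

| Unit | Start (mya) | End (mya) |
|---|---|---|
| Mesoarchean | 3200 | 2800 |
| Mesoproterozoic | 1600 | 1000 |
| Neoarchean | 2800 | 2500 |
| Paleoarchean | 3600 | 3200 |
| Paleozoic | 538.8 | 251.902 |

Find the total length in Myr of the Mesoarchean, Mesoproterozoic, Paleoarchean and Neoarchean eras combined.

Duration is start − end for each: (3200 − 2800) + (1600 − 1000) + (3600 − 3200) + (2800 − 2500).
That is 400 + 600 + 400 + 300, which totals 1700 million years.

1700 million years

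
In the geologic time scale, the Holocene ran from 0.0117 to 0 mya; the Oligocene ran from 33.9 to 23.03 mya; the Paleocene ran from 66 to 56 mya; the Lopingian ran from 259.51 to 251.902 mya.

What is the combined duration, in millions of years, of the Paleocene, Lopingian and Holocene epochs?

Each duration: Paleocene = 10; Lopingian = 7.608; Holocene = 0.0117.
Sum: 10 + 7.608 + 0.0117 = 17.6197 Myr.

17.6197 million years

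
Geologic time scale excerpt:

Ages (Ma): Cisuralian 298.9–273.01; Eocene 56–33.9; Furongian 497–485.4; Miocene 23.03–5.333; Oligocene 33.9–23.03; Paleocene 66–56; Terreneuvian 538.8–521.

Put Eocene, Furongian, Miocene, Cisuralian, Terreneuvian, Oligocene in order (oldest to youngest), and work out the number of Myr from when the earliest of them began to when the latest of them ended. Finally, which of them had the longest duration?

Start ages (Ma): Terreneuvian 538.8, Furongian 497, Cisuralian 298.9, Eocene 56, Oligocene 33.9, Miocene 23.03.
Ordered oldest to youngest: Terreneuvian, Furongian, Cisuralian, Eocene, Oligocene, Miocene.
Span = 538.8 − 5.333 = 533.467 Myr.
Durations: Terreneuvian 17.8, Eocene 22.1, Cisuralian 25.89, Furongian 11.6, Oligocene 10.87, Miocene 17.697 → longest is Cisuralian (25.89 Myr).

Terreneuvian, Furongian, Cisuralian, Eocene, Oligocene, Miocene; total span 533.467 Myr; longest is Cisuralian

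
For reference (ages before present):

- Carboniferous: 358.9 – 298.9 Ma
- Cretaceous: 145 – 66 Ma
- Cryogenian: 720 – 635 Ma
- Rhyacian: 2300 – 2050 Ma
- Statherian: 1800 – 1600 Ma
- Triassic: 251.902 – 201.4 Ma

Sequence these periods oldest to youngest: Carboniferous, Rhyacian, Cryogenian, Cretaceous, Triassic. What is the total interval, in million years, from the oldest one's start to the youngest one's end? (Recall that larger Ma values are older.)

Start ages (Ma): Rhyacian 2300, Cryogenian 720, Carboniferous 358.9, Triassic 251.902, Cretaceous 145.
Ordered oldest to youngest: Rhyacian, Cryogenian, Carboniferous, Triassic, Cretaceous.
Span = 2300 − 66 = 2234 Myr.

Rhyacian, Cryogenian, Carboniferous, Triassic, Cretaceous; total span 2234 Myr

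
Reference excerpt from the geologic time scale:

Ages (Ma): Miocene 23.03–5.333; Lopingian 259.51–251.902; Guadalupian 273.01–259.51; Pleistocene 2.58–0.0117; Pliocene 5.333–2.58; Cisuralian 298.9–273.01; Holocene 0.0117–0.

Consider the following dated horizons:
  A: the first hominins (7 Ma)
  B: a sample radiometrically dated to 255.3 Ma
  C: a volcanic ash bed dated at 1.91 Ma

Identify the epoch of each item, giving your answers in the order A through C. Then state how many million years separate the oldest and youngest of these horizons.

A — Miocene; B — Lopingian; C — Pleistocene; span 253.39 million years

A: 7 Ma lies in 23.03–5.333 Ma, so Miocene.
B: 255.3 Ma lies in 259.51–251.902 Ma, so Lopingian.
C: 1.91 Ma lies in 2.58–0.0117 Ma, so Pleistocene.
Oldest = 255.3 Ma, youngest = 1.91 Ma → span 253.39 Myr.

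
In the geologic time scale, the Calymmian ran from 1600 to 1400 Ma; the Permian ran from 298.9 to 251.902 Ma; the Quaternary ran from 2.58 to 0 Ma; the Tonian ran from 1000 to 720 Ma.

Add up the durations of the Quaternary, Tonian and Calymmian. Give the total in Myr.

482.58 million years

Duration is start − end for each: (2.58 − 0) + (1000 − 720) + (1600 − 1400).
That is 2.58 + 280 + 200, which totals 482.58 million years.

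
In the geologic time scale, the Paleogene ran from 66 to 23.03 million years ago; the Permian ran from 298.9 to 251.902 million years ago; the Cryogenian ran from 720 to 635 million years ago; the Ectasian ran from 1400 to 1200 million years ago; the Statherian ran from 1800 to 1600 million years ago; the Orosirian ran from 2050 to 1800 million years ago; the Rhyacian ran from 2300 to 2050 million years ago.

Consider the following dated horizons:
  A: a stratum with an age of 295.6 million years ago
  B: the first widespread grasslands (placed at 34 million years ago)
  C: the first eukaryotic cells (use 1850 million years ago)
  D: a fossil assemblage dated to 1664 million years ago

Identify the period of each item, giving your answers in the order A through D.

A — Permian; B — Paleogene; C — Orosirian; D — Statherian

Match each age against the start–end ranges in the excerpt: A = 295.6 Ma → Permian (298.9–251.902); B = 34 Ma → Paleogene (66–23.03); C = 1850 Ma → Orosirian (2050–1800); D = 1664 Ma → Statherian (1800–1600).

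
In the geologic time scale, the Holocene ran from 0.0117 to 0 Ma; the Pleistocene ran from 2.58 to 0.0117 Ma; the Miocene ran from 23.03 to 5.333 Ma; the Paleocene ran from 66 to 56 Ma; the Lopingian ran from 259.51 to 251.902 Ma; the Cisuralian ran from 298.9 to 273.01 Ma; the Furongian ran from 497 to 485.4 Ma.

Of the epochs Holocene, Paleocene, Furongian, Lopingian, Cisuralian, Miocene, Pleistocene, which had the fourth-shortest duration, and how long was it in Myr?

Durations: Holocene 0.0117; Paleocene 10; Furongian 11.6; Lopingian 7.608; Cisuralian 25.89; Miocene 17.697; Pleistocene 2.5683 Myr.
Sorted shortest-first: Holocene (0.0117), Pleistocene (2.5683), Lopingian (7.608), Paleocene (10), Furongian (11.6), Miocene (17.697), Cisuralian (25.89).
The fourth shortest is Paleocene at 10 Myr.

Paleocene, 10 million years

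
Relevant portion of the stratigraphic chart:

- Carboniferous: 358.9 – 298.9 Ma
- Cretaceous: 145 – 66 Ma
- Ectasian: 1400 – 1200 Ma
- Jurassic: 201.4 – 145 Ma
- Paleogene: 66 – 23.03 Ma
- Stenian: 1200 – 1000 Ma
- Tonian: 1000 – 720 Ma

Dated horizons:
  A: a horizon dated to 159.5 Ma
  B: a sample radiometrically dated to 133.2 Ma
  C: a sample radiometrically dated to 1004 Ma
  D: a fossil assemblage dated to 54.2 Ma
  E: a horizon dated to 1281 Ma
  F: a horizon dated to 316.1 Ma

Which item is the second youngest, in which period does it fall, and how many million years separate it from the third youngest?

Sorted youngest-first by Ma: D (54.2), B (133.2), A (159.5), F (316.1), C (1004), E (1281).
The second youngest is B at 133.2 Ma, which lies in 145–66 Ma: the Cretaceous.
The third youngest is A at 159.5 Ma; separation = |133.2 − 159.5| = 26.3 Myr.

B, in the Cretaceous; 26.3 million years to A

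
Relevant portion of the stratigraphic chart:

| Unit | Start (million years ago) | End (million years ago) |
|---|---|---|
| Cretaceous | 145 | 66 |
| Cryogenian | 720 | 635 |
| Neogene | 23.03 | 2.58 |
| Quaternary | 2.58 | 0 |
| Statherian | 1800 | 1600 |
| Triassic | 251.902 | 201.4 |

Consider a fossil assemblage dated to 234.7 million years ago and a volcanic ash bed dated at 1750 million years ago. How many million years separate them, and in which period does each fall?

Elapsed time: 1750 − 234.7 = 1515.3 Myr.
234.7 Ma lies within 251.902–201.4 Ma: Triassic.
1750 Ma lies within 1800–1600 Ma: Statherian.

1515.3 million years apart; the first in the Triassic, the second in the Statherian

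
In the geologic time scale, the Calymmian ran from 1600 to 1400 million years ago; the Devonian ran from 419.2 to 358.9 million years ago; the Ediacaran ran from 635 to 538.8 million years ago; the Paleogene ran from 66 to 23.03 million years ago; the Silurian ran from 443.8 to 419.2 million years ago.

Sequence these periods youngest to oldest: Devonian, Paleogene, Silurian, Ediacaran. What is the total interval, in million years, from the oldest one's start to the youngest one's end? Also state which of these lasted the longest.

Paleogene → Devonian → Silurian → Ediacaran; total span 611.97 Myr; longest is Ediacaran

From the excerpt: Devonian 419.2–358.9; Paleogene 66–23.03; Silurian 443.8–419.2; Ediacaran 635–538.8 (Ma).
Larger Ma is earlier, so the oldest is Ediacaran and the youngest is Paleogene; youngest to oldest: Paleogene, Devonian, Silurian, Ediacaran.
Oldest start 635 minus youngest end 23.03 gives 611.97 Myr overall.
Individual lengths (start − end): Ediacaran 96.2; Silurian 24.6; Paleogene 42.97; Devonian 60.3. The largest is Ediacaran at 96.2 Myr.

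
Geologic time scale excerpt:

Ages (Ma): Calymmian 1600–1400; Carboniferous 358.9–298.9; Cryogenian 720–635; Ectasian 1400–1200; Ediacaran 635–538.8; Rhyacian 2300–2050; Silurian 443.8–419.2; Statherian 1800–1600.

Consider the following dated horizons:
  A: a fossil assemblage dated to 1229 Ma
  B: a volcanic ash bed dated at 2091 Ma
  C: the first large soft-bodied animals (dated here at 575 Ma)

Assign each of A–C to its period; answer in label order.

A: 1229 Ma lies in 1400–1200 Ma, so Ectasian.
B: 2091 Ma lies in 2300–2050 Ma, so Rhyacian.
C: 575 Ma lies in 635–538.8 Ma, so Ediacaran.

A — Ectasian; B — Rhyacian; C — Ediacaran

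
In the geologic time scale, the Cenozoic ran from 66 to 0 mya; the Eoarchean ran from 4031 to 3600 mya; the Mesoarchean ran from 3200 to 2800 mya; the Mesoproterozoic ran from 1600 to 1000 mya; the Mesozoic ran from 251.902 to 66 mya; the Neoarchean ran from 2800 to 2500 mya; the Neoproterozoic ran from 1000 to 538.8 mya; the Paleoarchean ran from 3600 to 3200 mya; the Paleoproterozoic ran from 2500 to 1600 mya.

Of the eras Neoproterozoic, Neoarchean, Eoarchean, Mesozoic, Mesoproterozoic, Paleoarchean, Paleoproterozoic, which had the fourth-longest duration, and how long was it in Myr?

Start − end for each: Neoproterozoic 1000 − 538.8 = 461.2; Neoarchean 2800 − 2500 = 300; Eoarchean 4031 − 3600 = 431; Mesozoic 251.902 − 66 = 185.902; Mesoproterozoic 1600 − 1000 = 600; Paleoarchean 3600 − 3200 = 400; Paleoproterozoic 2500 − 1600 = 900.
Ranking these from longest: Paleoproterozoic > Mesoproterozoic > Neoproterozoic > Eoarchean > Paleoarchean > Neoarchean > Mesozoic.
Position 4 in that ranking is Eoarchean, which lasted 431 Myr.

Eoarchean, 431 million years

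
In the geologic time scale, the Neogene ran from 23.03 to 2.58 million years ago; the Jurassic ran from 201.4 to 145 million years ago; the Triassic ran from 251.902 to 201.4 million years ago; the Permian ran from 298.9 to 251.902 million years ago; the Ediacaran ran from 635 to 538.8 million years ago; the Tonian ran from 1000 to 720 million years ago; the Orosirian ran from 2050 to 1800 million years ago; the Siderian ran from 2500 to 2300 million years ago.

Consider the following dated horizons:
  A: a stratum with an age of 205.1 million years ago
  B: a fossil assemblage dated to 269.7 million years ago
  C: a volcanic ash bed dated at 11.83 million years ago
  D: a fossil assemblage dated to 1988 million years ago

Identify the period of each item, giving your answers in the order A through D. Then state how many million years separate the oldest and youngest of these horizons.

A: 205.1 Ma lies in 251.902–201.4 Ma, so Triassic.
B: 269.7 Ma lies in 298.9–251.902 Ma, so Permian.
C: 11.83 Ma lies in 23.03–2.58 Ma, so Neogene.
D: 1988 Ma lies in 2050–1800 Ma, so Orosirian.
Oldest = 1988 Ma, youngest = 11.83 Ma → span 1976.17 Myr.

A — Triassic; B — Permian; C — Neogene; D — Orosirian; span 1976.17 million years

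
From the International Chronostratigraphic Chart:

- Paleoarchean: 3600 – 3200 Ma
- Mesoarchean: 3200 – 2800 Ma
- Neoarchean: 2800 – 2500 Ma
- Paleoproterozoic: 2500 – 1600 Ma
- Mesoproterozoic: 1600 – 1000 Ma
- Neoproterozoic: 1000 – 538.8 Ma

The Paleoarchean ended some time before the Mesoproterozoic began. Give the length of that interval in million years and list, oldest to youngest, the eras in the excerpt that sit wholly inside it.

1600 million years; Mesoarchean, Neoarchean, Paleoproterozoic

The Paleoarchean closes at 3200 Ma and the Mesoproterozoic opens at 1600 Ma, so the interval is 3200 − 1600 = 1600 Myr.
An era fits inside if it starts at or after 3200 Ma and ends at or before 1600 Ma; oldest first that gives Mesoarchean, Neoarchean, Paleoproterozoic.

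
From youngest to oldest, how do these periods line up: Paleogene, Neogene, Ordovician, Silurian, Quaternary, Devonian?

Era membership (oldest first within each) — Paleozoic: Ordovician, Silurian, Devonian; Cenozoic: Paleogene, Neogene, Quaternary. Paleozoic precedes Mesozoic, which precedes Cenozoic. Concatenating the groups in that era order and then reversing gives youngest to oldest.

Quaternary, Neogene, Paleogene, Devonian, Silurian, Ordovician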